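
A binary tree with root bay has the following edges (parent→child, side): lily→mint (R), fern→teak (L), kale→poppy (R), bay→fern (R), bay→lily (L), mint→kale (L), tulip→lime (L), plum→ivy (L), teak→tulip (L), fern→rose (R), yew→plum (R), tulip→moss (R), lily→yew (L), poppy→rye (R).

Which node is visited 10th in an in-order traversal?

In-order visits the left subtree, then the node, then the right subtree.
At bay: go left to lily.
  At lily: go left to yew.
    At yew: no left child.
    Visit yew.
    At yew: go right to plum.
      At plum: go left to ivy.
        ivy is a leaf — visit ivy.
      Visit plum.
      At plum: no right child.
  Visit lily.
  At lily: go right to mint.
    At mint: go left to kale.
      At kale: no left child.
      Visit kale.
      At kale: go right to poppy.
        At poppy: no left child.
        Visit poppy.
        At poppy: go right to rye.
          rye is a leaf — visit rye.
    Visit mint.
    At mint: no right child.
Visit bay.
At bay: go right to fern.
  At fern: go left to teak.
    At teak: go left to tulip.
      At tulip: go left to lime.
        lime is a leaf — visit lime.
      Visit tulip.
      At tulip: go right to moss.
        moss is a leaf — visit moss.
    Visit teak.
    At teak: no right child.
  Visit fern.
  At fern: go right to rose.
    rose is a leaf — visit rose.
Full in-order sequence: yew, ivy, plum, lily, kale, poppy, rye, mint, bay, lime, tulip, moss, teak, fern, rose.

lime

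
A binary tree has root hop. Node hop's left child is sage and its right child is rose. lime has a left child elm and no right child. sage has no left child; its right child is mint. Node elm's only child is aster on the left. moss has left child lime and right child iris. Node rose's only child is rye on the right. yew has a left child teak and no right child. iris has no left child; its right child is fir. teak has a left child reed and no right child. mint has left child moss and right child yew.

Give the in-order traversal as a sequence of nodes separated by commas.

sage, aster, elm, lime, moss, iris, fir, mint, reed, teak, yew, hop, rose, rye

In-order visits the left subtree, then the node, then the right subtree.
At hop: go left to sage.
  At sage: no left child.
  Visit sage.
  At sage: go right to mint.
    At mint: go left to moss.
      At moss: go left to lime.
        At lime: go left to elm.
          At elm: go left to aster.
            aster is a leaf — visit aster.
          Visit elm.
          At elm: no right child.
        Visit lime.
        At lime: no right child.
      Visit moss.
      At moss: go right to iris.
        At iris: no left child.
        Visit iris.
        At iris: go right to fir.
          fir is a leaf — visit fir.
    Visit mint.
    At mint: go right to yew.
      At yew: go left to teak.
        At teak: go left to reed.
          reed is a leaf — visit reed.
        Visit teak.
        At teak: no right child.
      Visit yew.
      At yew: no right child.
Visit hop.
At hop: go right to rose.
  At rose: no left child.
  Visit rose.
  At rose: go right to rye.
    rye is a leaf — visit rye.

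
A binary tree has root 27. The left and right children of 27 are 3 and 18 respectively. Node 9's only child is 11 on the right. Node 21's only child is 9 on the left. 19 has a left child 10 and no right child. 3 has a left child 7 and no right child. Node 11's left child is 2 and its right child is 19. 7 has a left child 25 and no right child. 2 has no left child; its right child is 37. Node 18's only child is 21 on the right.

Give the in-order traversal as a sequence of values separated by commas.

25, 7, 3, 27, 18, 9, 2, 37, 11, 10, 19, 21

In-order visits the left subtree, then the node, then the right subtree.
At 27: go left to 3.
  At 3: go left to 7.
    At 7: go left to 25.
      25 is a leaf — visit 25.
    Visit 7.
    At 7: no right child.
  Visit 3.
  At 3: no right child.
Visit 27.
At 27: go right to 18.
  At 18: no left child.
  Visit 18.
  At 18: go right to 21.
    At 21: go left to 9.
      At 9: no left child.
      Visit 9.
      At 9: go right to 11.
        At 11: go left to 2.
          At 2: no left child.
          Visit 2.
          At 2: go right to 37.
            37 is a leaf — visit 37.
        Visit 11.
        At 11: go right to 19.
          At 19: go left to 10.
            10 is a leaf — visit 10.
          Visit 19.
          At 19: no right child.
    Visit 21.
    At 21: no right child.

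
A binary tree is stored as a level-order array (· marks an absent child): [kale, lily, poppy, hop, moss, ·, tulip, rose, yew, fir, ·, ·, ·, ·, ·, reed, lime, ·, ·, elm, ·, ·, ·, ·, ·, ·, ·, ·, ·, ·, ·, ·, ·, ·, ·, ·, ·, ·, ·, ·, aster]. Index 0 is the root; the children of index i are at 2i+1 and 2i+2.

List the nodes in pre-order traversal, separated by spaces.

Pre-order visits the node, then its left subtree, then its right subtree.
Visit kale.
At kale: go left to lily.
  Visit lily.
  At lily: go left to hop.
    Visit hop.
    At hop: go left to rose.
      Visit rose.
      At rose: go left to reed.
        reed is a leaf — visit reed.
      At rose: go right to lime.
        lime is a leaf — visit lime.
    At hop: go right to yew.
      yew is a leaf — visit yew.
  At lily: go right to moss.
    Visit moss.
    At moss: go left to fir.
      Visit fir.
      At fir: go left to elm.
        Visit elm.
        At elm: no left child.
        At elm: go right to aster.
          aster is a leaf — visit aster.
      At fir: no right child.
    At moss: no right child.
At kale: go right to poppy.
  Visit poppy.
  At poppy: no left child.
  At poppy: go right to tulip.
    tulip is a leaf — visit tulip.

kale lily hop rose reed lime yew moss fir elm aster poppy tulip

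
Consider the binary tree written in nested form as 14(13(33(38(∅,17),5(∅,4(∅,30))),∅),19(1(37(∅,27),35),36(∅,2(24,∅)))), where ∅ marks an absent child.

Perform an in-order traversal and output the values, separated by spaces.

In-order visits the left subtree, then the node, then the right subtree.
At 14: go left to 13.
  At 13: go left to 33.
    At 33: go left to 38.
      At 38: no left child.
      Visit 38.
      At 38: go right to 17.
        17 is a leaf — visit 17.
    Visit 33.
    At 33: go right to 5.
      At 5: no left child.
      Visit 5.
      At 5: go right to 4.
        At 4: no left child.
        Visit 4.
        At 4: go right to 30.
          30 is a leaf — visit 30.
  Visit 13.
  At 13: no right child.
Visit 14.
At 14: go right to 19.
  At 19: go left to 1.
    At 1: go left to 37.
      At 37: no left child.
      Visit 37.
      At 37: go right to 27.
        27 is a leaf — visit 27.
    Visit 1.
    At 1: go right to 35.
      35 is a leaf — visit 35.
  Visit 19.
  At 19: go right to 36.
    At 36: no left child.
    Visit 36.
    At 36: go right to 2.
      At 2: go left to 24.
        24 is a leaf — visit 24.
      Visit 2.
      At 2: no right child.

38 17 33 5 4 30 13 14 37 27 1 35 19 36 24 2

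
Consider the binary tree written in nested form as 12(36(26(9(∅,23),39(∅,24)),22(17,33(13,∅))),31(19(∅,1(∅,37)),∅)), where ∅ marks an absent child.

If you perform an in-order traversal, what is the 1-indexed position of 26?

In-order visits the left subtree, then the node, then the right subtree.
At 12: go left to 36.
  At 36: go left to 26.
    At 26: go left to 9.
      At 9: no left child.
      Visit 9.
      At 9: go right to 23.
        23 is a leaf — visit 23.
    Visit 26.
    At 26: go right to 39.
      At 39: no left child.
      Visit 39.
      At 39: go right to 24.
        24 is a leaf — visit 24.
  Visit 36.
  At 36: go right to 22.
    At 22: go left to 17.
      17 is a leaf — visit 17.
    Visit 22.
    At 22: go right to 33.
      At 33: go left to 13.
        13 is a leaf — visit 13.
      Visit 33.
      At 33: no right child.
Visit 12.
At 12: go right to 31.
  At 31: go left to 19.
    At 19: no left child.
    Visit 19.
    At 19: go right to 1.
      At 1: no left child.
      Visit 1.
      At 1: go right to 37.
        37 is a leaf — visit 37.
  Visit 31.
  At 31: no right child.
Full in-order sequence: 9, 23, 26, 39, 24, 36, 17, 22, 13, 33, 12, 19, 1, 37, 31.

3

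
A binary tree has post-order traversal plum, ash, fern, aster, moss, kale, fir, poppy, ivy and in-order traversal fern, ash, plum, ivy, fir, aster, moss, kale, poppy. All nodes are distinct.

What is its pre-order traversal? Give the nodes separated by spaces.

ivy fern ash plum poppy fir kale moss aster

The last element of post-order is the root; it splits in-order into left and right subtrees.
Root ivy: left subtree has 3 nodes {fern, ash, plum}, right has 5 {fir, aster, moss, kale, poppy}.
  Root fern: left subtree has 0 nodes { }, right has 2 {ash, plum}.
    Root ash: left subtree has 0 nodes { }, right has 1 {plum}.
  Root poppy: left subtree has 4 nodes {fir, aster, moss, kale}, right has 0 { }.
    Root fir: left subtree has 0 nodes { }, right has 3 {aster, moss, kale}.
      Root kale: left subtree has 2 nodes {aster, moss}, right has 0 { }.
        Root moss: left subtree has 1 node {aster}, right has 0 { }.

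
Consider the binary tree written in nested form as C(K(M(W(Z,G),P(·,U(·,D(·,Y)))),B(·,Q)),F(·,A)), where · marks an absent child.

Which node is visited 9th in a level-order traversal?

Q

Level-order visits nodes level by level from the root, left to right within each level.
Level 0: C
Level 1: K, F
Level 2: M, B, A
Level 3: W, P, Q
Level 4: Z, G, U
Level 5: D
Level 6: Y
Full level-order sequence: C, K, F, M, B, A, W, P, Q, Z, G, U, D, Y.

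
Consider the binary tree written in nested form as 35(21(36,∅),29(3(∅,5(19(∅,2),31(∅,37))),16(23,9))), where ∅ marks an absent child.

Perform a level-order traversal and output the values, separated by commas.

35, 21, 29, 36, 3, 16, 5, 23, 9, 19, 31, 2, 37

Level-order visits nodes level by level from the root, left to right within each level.
Level 0: 35
Level 1: 21, 29
Level 2: 36, 3, 16
Level 3: 5, 23, 9
Level 4: 19, 31
Level 5: 2, 37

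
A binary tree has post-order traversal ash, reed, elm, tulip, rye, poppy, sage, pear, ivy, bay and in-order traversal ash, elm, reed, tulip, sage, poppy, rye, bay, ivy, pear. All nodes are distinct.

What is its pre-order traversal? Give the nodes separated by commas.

bay, sage, tulip, elm, ash, reed, poppy, rye, ivy, pear

The last element of post-order is the root; it splits in-order into left and right subtrees.
Root bay: left subtree has 7 nodes {ash, elm, reed, tulip, sage, poppy, rye}, right has 2 {ivy, pear}.
  Root sage: left subtree has 4 nodes {ash, elm, reed, tulip}, right has 2 {poppy, rye}.
    Root tulip: left subtree has 3 nodes {ash, elm, reed}, right has 0 { }.
      Root elm: left subtree has 1 node {ash}, right has 1 {reed}.
    Root poppy: left subtree has 0 nodes { }, right has 1 {rye}.
  Root ivy: left subtree has 0 nodes { }, right has 1 {pear}.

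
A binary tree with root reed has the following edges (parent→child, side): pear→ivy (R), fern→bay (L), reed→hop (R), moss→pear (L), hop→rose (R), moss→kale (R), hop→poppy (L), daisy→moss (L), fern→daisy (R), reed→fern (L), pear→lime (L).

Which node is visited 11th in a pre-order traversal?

poppy

Pre-order visits the node, then its left subtree, then its right subtree.
Visit reed.
At reed: go left to fern.
  Visit fern.
  At fern: go left to bay.
    bay is a leaf — visit bay.
  At fern: go right to daisy.
    Visit daisy.
    At daisy: go left to moss.
      Visit moss.
      At moss: go left to pear.
        Visit pear.
        At pear: go left to lime.
          lime is a leaf — visit lime.
        At pear: go right to ivy.
          ivy is a leaf — visit ivy.
      At moss: go right to kale.
        kale is a leaf — visit kale.
    At daisy: no right child.
At reed: go right to hop.
  Visit hop.
  At hop: go left to poppy.
    poppy is a leaf — visit poppy.
  At hop: go right to rose.
    rose is a leaf — visit rose.
Full pre-order sequence: reed, fern, bay, daisy, moss, pear, lime, ivy, kale, hop, poppy, rose.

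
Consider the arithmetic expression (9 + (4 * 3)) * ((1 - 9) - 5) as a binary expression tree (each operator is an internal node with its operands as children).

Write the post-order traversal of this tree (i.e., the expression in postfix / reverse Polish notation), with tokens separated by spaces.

Post-order on an expression tree gives postfix notation: for each operator, emit left operand, right operand, then the operator.

9 4 3 * + 1 9 - 5 - *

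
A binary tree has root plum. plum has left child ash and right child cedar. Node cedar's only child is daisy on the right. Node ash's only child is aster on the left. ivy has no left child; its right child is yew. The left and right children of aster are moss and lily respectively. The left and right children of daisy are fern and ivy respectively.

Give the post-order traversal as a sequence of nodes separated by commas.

moss, lily, aster, ash, fern, yew, ivy, daisy, cedar, plum

Post-order visits the left subtree, then the right subtree, then the node.
At plum: go left to ash.
  At ash: go left to aster.
    At aster: go left to moss.
      moss is a leaf — visit moss.
    At aster: go right to lily.
      lily is a leaf — visit lily.
    Visit aster.
  At ash: no right child.
  Visit ash.
At plum: go right to cedar.
  At cedar: no left child.
  At cedar: go right to daisy.
    At daisy: go left to fern.
      fern is a leaf — visit fern.
    At daisy: go right to ivy.
      At ivy: no left child.
      At ivy: go right to yew.
        yew is a leaf — visit yew.
      Visit ivy.
    Visit daisy.
  Visit cedar.
Visit plum.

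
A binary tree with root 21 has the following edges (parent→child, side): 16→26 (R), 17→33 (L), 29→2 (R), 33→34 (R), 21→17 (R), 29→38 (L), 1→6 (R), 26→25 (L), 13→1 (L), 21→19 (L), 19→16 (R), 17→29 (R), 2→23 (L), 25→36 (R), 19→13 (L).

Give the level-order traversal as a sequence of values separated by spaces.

Level-order visits nodes level by level from the root, left to right within each level.
Level 0: 21
Level 1: 19, 17
Level 2: 13, 16, 33, 29
Level 3: 1, 26, 34, 38, 2
Level 4: 6, 25, 23
Level 5: 36

21 19 17 13 16 33 29 1 26 34 38 2 6 25 23 36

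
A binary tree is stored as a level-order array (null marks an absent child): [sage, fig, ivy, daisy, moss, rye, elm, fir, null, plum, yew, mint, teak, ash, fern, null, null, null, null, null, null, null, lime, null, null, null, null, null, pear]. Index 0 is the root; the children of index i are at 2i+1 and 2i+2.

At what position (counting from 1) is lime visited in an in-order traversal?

In-order visits the left subtree, then the node, then the right subtree.
At sage: go left to fig.
  At fig: go left to daisy.
    At daisy: go left to fir.
      fir is a leaf — visit fir.
    Visit daisy.
    At daisy: no right child.
  Visit fig.
  At fig: go right to moss.
    At moss: go left to plum.
      plum is a leaf — visit plum.
    Visit moss.
    At moss: go right to yew.
      At yew: no left child.
      Visit yew.
      At yew: go right to lime.
        lime is a leaf — visit lime.
Visit sage.
At sage: go right to ivy.
  At ivy: go left to rye.
    At rye: go left to mint.
      mint is a leaf — visit mint.
    Visit rye.
    At rye: go right to teak.
      teak is a leaf — visit teak.
  Visit ivy.
  At ivy: go right to elm.
    At elm: go left to ash.
      At ash: no left child.
      Visit ash.
      At ash: go right to pear.
        pear is a leaf — visit pear.
    Visit elm.
    At elm: go right to fern.
      fern is a leaf — visit fern.
Full in-order sequence: fir, daisy, fig, plum, moss, yew, lime, sage, mint, rye, teak, ivy, ash, pear, elm, fern.

7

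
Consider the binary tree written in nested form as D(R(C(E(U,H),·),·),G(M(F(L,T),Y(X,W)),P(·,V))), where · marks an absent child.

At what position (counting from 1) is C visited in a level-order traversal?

4

Level-order visits nodes level by level from the root, left to right within each level.
Level 0: D
Level 1: R, G
Level 2: C, M, P
Level 3: E, F, Y, V
Level 4: U, H, L, T, X, W
Full level-order sequence: D, R, G, C, M, P, E, F, Y, V, U, H, L, T, X, W.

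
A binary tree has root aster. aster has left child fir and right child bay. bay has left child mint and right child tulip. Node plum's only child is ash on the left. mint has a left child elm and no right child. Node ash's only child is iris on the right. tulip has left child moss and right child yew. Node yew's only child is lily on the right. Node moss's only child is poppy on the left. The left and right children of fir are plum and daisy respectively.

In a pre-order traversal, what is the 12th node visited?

poppy

Pre-order visits the node, then its left subtree, then its right subtree.
Visit aster.
At aster: go left to fir.
  Visit fir.
  At fir: go left to plum.
    Visit plum.
    At plum: go left to ash.
      Visit ash.
      At ash: no left child.
      At ash: go right to iris.
        iris is a leaf — visit iris.
    At plum: no right child.
  At fir: go right to daisy.
    daisy is a leaf — visit daisy.
At aster: go right to bay.
  Visit bay.
  At bay: go left to mint.
    Visit mint.
    At mint: go left to elm.
      elm is a leaf — visit elm.
    At mint: no right child.
  At bay: go right to tulip.
    Visit tulip.
    At tulip: go left to moss.
      Visit moss.
      At moss: go left to poppy.
        poppy is a leaf — visit poppy.
      At moss: no right child.
    At tulip: go right to yew.
      Visit yew.
      At yew: no left child.
      At yew: go right to lily.
        lily is a leaf — visit lily.
Full pre-order sequence: aster, fir, plum, ash, iris, daisy, bay, mint, elm, tulip, moss, poppy, yew, lily.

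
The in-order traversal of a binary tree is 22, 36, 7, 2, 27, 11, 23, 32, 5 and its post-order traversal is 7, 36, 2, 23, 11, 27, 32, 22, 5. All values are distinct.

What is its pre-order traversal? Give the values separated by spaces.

5 22 32 27 2 36 7 11 23

The last element of post-order is the root; it splits in-order into left and right subtrees.
Root 5: left subtree has 8 nodes {22, 36, 7, 2, 27, 11, 23, 32}, right has 0 { }.
  Root 22: left subtree has 0 nodes { }, right has 7 {36, 7, 2, 27, 11, 23, 32}.
    Root 32: left subtree has 6 nodes {36, 7, 2, 27, 11, 23}, right has 0 { }.
      Root 27: left subtree has 3 nodes {36, 7, 2}, right has 2 {11, 23}.
        Root 2: left subtree has 2 nodes {36, 7}, right has 0 { }.
          Root 36: left subtree has 0 nodes { }, right has 1 {7}.
        Root 11: left subtree has 0 nodes { }, right has 1 {23}.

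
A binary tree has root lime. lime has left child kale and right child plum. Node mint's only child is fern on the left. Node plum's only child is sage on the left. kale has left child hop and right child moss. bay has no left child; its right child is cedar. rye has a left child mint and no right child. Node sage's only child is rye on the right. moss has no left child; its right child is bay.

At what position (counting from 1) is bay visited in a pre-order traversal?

5

Pre-order visits the node, then its left subtree, then its right subtree.
Visit lime.
At lime: go left to kale.
  Visit kale.
  At kale: go left to hop.
    hop is a leaf — visit hop.
  At kale: go right to moss.
    Visit moss.
    At moss: no left child.
    At moss: go right to bay.
      Visit bay.
      At bay: no left child.
      At bay: go right to cedar.
        cedar is a leaf — visit cedar.
At lime: go right to plum.
  Visit plum.
  At plum: go left to sage.
    Visit sage.
    At sage: no left child.
    At sage: go right to rye.
      Visit rye.
      At rye: go left to mint.
        Visit mint.
        At mint: go left to fern.
          fern is a leaf — visit fern.
        At mint: no right child.
      At rye: no right child.
  At plum: no right child.
Full pre-order sequence: lime, kale, hop, moss, bay, cedar, plum, sage, rye, mint, fern.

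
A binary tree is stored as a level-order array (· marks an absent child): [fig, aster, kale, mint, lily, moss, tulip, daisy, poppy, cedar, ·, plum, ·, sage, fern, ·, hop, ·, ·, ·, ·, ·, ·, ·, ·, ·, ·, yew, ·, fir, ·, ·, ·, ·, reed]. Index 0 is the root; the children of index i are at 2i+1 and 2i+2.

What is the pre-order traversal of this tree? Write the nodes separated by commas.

fig, aster, mint, daisy, hop, reed, poppy, lily, cedar, kale, moss, plum, tulip, sage, yew, fern, fir

Pre-order visits the node, then its left subtree, then its right subtree.
Visit fig.
At fig: go left to aster.
  Visit aster.
  At aster: go left to mint.
    Visit mint.
    At mint: go left to daisy.
      Visit daisy.
      At daisy: no left child.
      At daisy: go right to hop.
        Visit hop.
        At hop: no left child.
        At hop: go right to reed.
          reed is a leaf — visit reed.
    At mint: go right to poppy.
      poppy is a leaf — visit poppy.
  At aster: go right to lily.
    Visit lily.
    At lily: go left to cedar.
      cedar is a leaf — visit cedar.
    At lily: no right child.
At fig: go right to kale.
  Visit kale.
  At kale: go left to moss.
    Visit moss.
    At moss: go left to plum.
      plum is a leaf — visit plum.
    At moss: no right child.
  At kale: go right to tulip.
    Visit tulip.
    At tulip: go left to sage.
      Visit sage.
      At sage: go left to yew.
        yew is a leaf — visit yew.
      At sage: no right child.
    At tulip: go right to fern.
      Visit fern.
      At fern: go left to fir.
        fir is a leaf — visit fir.
      At fern: no right child.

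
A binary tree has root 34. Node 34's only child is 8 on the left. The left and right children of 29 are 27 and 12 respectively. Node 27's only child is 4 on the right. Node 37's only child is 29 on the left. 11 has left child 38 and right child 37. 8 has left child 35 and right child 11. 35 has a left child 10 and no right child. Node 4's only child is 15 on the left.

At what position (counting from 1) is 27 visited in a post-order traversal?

Post-order visits the left subtree, then the right subtree, then the node.
At 34: go left to 8.
  At 8: go left to 35.
    At 35: go left to 10.
      10 is a leaf — visit 10.
    At 35: no right child.
    Visit 35.
  At 8: go right to 11.
    At 11: go left to 38.
      38 is a leaf — visit 38.
    At 11: go right to 37.
      At 37: go left to 29.
        At 29: go left to 27.
          At 27: no left child.
          At 27: go right to 4.
            At 4: go left to 15.
              15 is a leaf — visit 15.
            At 4: no right child.
            Visit 4.
          Visit 27.
        At 29: go right to 12.
          12 is a leaf — visit 12.
        Visit 29.
      At 37: no right child.
      Visit 37.
    Visit 11.
  Visit 8.
At 34: no right child.
Visit 34.
Full post-order sequence: 10, 35, 38, 15, 4, 27, 12, 29, 37, 11, 8, 34.

6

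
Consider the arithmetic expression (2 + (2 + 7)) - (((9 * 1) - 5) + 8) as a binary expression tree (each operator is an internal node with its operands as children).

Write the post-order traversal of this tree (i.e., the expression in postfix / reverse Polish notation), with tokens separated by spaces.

2 2 7 + + 9 1 * 5 - 8 + -

Post-order on an expression tree gives postfix notation: for each operator, emit left operand, right operand, then the operator.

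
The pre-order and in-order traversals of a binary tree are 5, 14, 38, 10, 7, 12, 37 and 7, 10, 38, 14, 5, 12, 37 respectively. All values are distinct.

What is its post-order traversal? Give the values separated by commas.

The first element of pre-order is the root; it splits in-order into left and right subtrees.
Root 5: left subtree has 4 nodes {7, 10, 38, 14}, right has 2 {12, 37}.
  Root 14: left subtree has 3 nodes {7, 10, 38}, right has 0 { }.
    Root 38: left subtree has 2 nodes {7, 10}, right has 0 { }.
      Root 10: left subtree has 1 node {7}, right has 0 { }.
  Root 12: left subtree has 0 nodes { }, right has 1 {37}.

7, 10, 38, 14, 37, 12, 5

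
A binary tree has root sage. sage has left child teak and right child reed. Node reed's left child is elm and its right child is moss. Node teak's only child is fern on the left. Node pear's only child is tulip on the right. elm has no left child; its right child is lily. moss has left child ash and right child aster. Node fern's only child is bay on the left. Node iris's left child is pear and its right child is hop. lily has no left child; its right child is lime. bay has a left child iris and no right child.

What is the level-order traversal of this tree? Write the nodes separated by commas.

Level-order visits nodes level by level from the root, left to right within each level.
Level 0: sage
Level 1: teak, reed
Level 2: fern, elm, moss
Level 3: bay, lily, ash, aster
Level 4: iris, lime
Level 5: pear, hop
Level 6: tulip

sage, teak, reed, fern, elm, moss, bay, lily, ash, aster, iris, lime, pear, hop, tulip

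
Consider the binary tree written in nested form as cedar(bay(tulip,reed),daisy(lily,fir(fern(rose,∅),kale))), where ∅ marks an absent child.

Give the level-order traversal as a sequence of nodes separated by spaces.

cedar bay daisy tulip reed lily fir fern kale rose

Level-order visits nodes level by level from the root, left to right within each level.
Level 0: cedar
Level 1: bay, daisy
Level 2: tulip, reed, lily, fir
Level 3: fern, kale
Level 4: rose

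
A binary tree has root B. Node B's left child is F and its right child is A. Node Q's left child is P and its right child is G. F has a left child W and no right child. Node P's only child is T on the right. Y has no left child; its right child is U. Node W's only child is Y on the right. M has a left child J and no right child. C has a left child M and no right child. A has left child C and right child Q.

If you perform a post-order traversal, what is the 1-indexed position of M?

6

Post-order visits the left subtree, then the right subtree, then the node.
At B: go left to F.
  At F: go left to W.
    At W: no left child.
    At W: go right to Y.
      At Y: no left child.
      At Y: go right to U.
        U is a leaf — visit U.
      Visit Y.
    Visit W.
  At F: no right child.
  Visit F.
At B: go right to A.
  At A: go left to C.
    At C: go left to M.
      At M: go left to J.
        J is a leaf — visit J.
      At M: no right child.
      Visit M.
    At C: no right child.
    Visit C.
  At A: go right to Q.
    At Q: go left to P.
      At P: no left child.
      At P: go right to T.
        T is a leaf — visit T.
      Visit P.
    At Q: go right to G.
      G is a leaf — visit G.
    Visit Q.
  Visit A.
Visit B.
Full post-order sequence: U, Y, W, F, J, M, C, T, P, G, Q, A, B.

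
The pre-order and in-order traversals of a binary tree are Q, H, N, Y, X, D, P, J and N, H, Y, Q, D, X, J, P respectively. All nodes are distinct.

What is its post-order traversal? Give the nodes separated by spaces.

The first element of pre-order is the root; it splits in-order into left and right subtrees.
Root Q: left subtree has 3 nodes {N, H, Y}, right has 4 {D, X, J, P}.
  Root H: left subtree has 1 node {N}, right has 1 {Y}.
  Root X: left subtree has 1 node {D}, right has 2 {J, P}.
    Root P: left subtree has 1 node {J}, right has 0 { }.

N Y H D J P X Q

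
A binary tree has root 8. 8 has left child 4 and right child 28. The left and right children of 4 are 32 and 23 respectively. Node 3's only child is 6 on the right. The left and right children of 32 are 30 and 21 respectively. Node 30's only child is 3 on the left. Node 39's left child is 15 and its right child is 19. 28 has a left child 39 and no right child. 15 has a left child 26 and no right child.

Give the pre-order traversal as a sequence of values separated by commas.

Pre-order visits the node, then its left subtree, then its right subtree.
Visit 8.
At 8: go left to 4.
  Visit 4.
  At 4: go left to 32.
    Visit 32.
    At 32: go left to 30.
      Visit 30.
      At 30: go left to 3.
        Visit 3.
        At 3: no left child.
        At 3: go right to 6.
          6 is a leaf — visit 6.
      At 30: no right child.
    At 32: go right to 21.
      21 is a leaf — visit 21.
  At 4: go right to 23.
    23 is a leaf — visit 23.
At 8: go right to 28.
  Visit 28.
  At 28: go left to 39.
    Visit 39.
    At 39: go left to 15.
      Visit 15.
      At 15: go left to 26.
        26 is a leaf — visit 26.
      At 15: no right child.
    At 39: go right to 19.
      19 is a leaf — visit 19.
  At 28: no right child.

8, 4, 32, 30, 3, 6, 21, 23, 28, 39, 15, 26, 19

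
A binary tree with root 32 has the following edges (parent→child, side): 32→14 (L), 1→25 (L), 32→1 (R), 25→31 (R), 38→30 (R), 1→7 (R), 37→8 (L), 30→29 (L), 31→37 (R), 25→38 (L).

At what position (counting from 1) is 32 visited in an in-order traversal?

In-order visits the left subtree, then the node, then the right subtree.
At 32: go left to 14.
  14 is a leaf — visit 14.
Visit 32.
At 32: go right to 1.
  At 1: go left to 25.
    At 25: go left to 38.
      At 38: no left child.
      Visit 38.
      At 38: go right to 30.
        At 30: go left to 29.
          29 is a leaf — visit 29.
        Visit 30.
        At 30: no right child.
    Visit 25.
    At 25: go right to 31.
      At 31: no left child.
      Visit 31.
      At 31: go right to 37.
        At 37: go left to 8.
          8 is a leaf — visit 8.
        Visit 37.
        At 37: no right child.
  Visit 1.
  At 1: go right to 7.
    7 is a leaf — visit 7.
Full in-order sequence: 14, 32, 38, 29, 30, 25, 31, 8, 37, 1, 7.

2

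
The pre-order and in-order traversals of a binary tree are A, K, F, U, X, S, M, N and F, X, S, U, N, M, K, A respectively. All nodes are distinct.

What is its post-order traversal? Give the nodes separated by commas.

The first element of pre-order is the root; it splits in-order into left and right subtrees.
Root A: left subtree has 7 nodes {F, X, S, U, N, M, K}, right has 0 { }.
  Root K: left subtree has 6 nodes {F, X, S, U, N, M}, right has 0 { }.
    Root F: left subtree has 0 nodes { }, right has 5 {X, S, U, N, M}.
      Root U: left subtree has 2 nodes {X, S}, right has 2 {N, M}.
        Root X: left subtree has 0 nodes { }, right has 1 {S}.
        Root M: left subtree has 1 node {N}, right has 0 { }.

S, X, N, M, U, F, K, A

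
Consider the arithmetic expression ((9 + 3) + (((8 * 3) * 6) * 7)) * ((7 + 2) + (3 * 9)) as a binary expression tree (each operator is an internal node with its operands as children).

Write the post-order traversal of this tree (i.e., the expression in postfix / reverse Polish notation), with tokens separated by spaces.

9 3 + 8 3 * 6 * 7 * + 7 2 + 3 9 * + *

Post-order on an expression tree gives postfix notation: for each operator, emit left operand, right operand, then the operator.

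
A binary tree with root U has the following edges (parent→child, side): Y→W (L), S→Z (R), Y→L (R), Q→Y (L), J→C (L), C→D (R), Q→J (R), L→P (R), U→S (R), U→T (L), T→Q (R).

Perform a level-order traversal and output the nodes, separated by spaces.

Level-order visits nodes level by level from the root, left to right within each level.
Level 0: U
Level 1: T, S
Level 2: Q, Z
Level 3: Y, J
Level 4: W, L, C
Level 5: P, D

U T S Q Z Y J W L C P D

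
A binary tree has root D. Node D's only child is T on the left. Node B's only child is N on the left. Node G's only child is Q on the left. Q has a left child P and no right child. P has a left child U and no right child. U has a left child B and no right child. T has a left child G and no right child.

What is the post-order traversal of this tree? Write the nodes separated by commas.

N, B, U, P, Q, G, T, D

Post-order visits the left subtree, then the right subtree, then the node.
At D: go left to T.
  At T: go left to G.
    At G: go left to Q.
      At Q: go left to P.
        At P: go left to U.
          At U: go left to B.
            At B: go left to N.
              N is a leaf — visit N.
            At B: no right child.
            Visit B.
          At U: no right child.
          Visit U.
        At P: no right child.
        Visit P.
      At Q: no right child.
      Visit Q.
    At G: no right child.
    Visit G.
  At T: no right child.
  Visit T.
At D: no right child.
Visit D.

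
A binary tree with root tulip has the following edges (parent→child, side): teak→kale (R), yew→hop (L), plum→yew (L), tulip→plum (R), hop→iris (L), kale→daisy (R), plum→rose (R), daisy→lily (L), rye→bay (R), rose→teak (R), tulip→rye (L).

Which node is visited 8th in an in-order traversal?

In-order visits the left subtree, then the node, then the right subtree.
At tulip: go left to rye.
  At rye: no left child.
  Visit rye.
  At rye: go right to bay.
    bay is a leaf — visit bay.
Visit tulip.
At tulip: go right to plum.
  At plum: go left to yew.
    At yew: go left to hop.
      At hop: go left to iris.
        iris is a leaf — visit iris.
      Visit hop.
      At hop: no right child.
    Visit yew.
    At yew: no right child.
  Visit plum.
  At plum: go right to rose.
    At rose: no left child.
    Visit rose.
    At rose: go right to teak.
      At teak: no left child.
      Visit teak.
      At teak: go right to kale.
        At kale: no left child.
        Visit kale.
        At kale: go right to daisy.
          At daisy: go left to lily.
            lily is a leaf — visit lily.
          Visit daisy.
          At daisy: no right child.
Full in-order sequence: rye, bay, tulip, iris, hop, yew, plum, rose, teak, kale, lily, daisy.

rose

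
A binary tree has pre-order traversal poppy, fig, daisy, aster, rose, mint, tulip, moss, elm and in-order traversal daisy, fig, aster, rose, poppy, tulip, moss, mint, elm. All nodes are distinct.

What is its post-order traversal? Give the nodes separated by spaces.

The first element of pre-order is the root; it splits in-order into left and right subtrees.
Root poppy: left subtree has 4 nodes {daisy, fig, aster, rose}, right has 4 {tulip, moss, mint, elm}.
  Root fig: left subtree has 1 node {daisy}, right has 2 {aster, rose}.
    Root aster: left subtree has 0 nodes { }, right has 1 {rose}.
  Root mint: left subtree has 2 nodes {tulip, moss}, right has 1 {elm}.
    Root tulip: left subtree has 0 nodes { }, right has 1 {moss}.

daisy rose aster fig moss tulip elm mint poppy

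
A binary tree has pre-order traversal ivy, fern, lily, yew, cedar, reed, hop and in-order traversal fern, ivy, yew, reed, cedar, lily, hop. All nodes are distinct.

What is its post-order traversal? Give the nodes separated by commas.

The first element of pre-order is the root; it splits in-order into left and right subtrees.
Root ivy: left subtree has 1 node {fern}, right has 5 {yew, reed, cedar, lily, hop}.
  Root lily: left subtree has 3 nodes {yew, reed, cedar}, right has 1 {hop}.
    Root yew: left subtree has 0 nodes { }, right has 2 {reed, cedar}.
      Root cedar: left subtree has 1 node {reed}, right has 0 { }.

fern, reed, cedar, yew, hop, lily, ivy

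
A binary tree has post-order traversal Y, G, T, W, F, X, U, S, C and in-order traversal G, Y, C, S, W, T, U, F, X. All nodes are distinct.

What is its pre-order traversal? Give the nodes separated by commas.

The last element of post-order is the root; it splits in-order into left and right subtrees.
Root C: left subtree has 2 nodes {G, Y}, right has 6 {S, W, T, U, F, X}.
  Root G: left subtree has 0 nodes { }, right has 1 {Y}.
  Root S: left subtree has 0 nodes { }, right has 5 {W, T, U, F, X}.
    Root U: left subtree has 2 nodes {W, T}, right has 2 {F, X}.
      Root W: left subtree has 0 nodes { }, right has 1 {T}.
      Root X: left subtree has 1 node {F}, right has 0 { }.

C, G, Y, S, U, W, T, X, F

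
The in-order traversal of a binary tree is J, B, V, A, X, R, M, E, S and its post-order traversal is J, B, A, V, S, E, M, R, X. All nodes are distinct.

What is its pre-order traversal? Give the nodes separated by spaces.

The last element of post-order is the root; it splits in-order into left and right subtrees.
Root X: left subtree has 4 nodes {J, B, V, A}, right has 4 {R, M, E, S}.
  Root V: left subtree has 2 nodes {J, B}, right has 1 {A}.
    Root B: left subtree has 1 node {J}, right has 0 { }.
  Root R: left subtree has 0 nodes { }, right has 3 {M, E, S}.
    Root M: left subtree has 0 nodes { }, right has 2 {E, S}.
      Root E: left subtree has 0 nodes { }, right has 1 {S}.

X V B J A R M E S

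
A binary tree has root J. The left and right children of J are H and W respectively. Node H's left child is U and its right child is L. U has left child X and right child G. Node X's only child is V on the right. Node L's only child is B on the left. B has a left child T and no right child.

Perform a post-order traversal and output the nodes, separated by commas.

V, X, G, U, T, B, L, H, W, J

Post-order visits the left subtree, then the right subtree, then the node.
At J: go left to H.
  At H: go left to U.
    At U: go left to X.
      At X: no left child.
      At X: go right to V.
        V is a leaf — visit V.
      Visit X.
    At U: go right to G.
      G is a leaf — visit G.
    Visit U.
  At H: go right to L.
    At L: go left to B.
      At B: go left to T.
        T is a leaf — visit T.
      At B: no right child.
      Visit B.
    At L: no right child.
    Visit L.
  Visit H.
At J: go right to W.
  W is a leaf — visit W.
Visit J.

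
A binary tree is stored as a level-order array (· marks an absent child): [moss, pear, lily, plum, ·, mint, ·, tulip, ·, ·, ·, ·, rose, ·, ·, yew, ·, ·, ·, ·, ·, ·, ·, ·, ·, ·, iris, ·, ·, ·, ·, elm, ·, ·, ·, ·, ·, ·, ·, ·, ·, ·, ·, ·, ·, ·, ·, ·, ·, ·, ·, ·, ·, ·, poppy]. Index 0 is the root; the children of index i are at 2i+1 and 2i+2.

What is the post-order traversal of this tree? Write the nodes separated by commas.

Post-order visits the left subtree, then the right subtree, then the node.
At moss: go left to pear.
  At pear: go left to plum.
    At plum: go left to tulip.
      At tulip: go left to yew.
        At yew: go left to elm.
          elm is a leaf — visit elm.
        At yew: no right child.
        Visit yew.
      At tulip: no right child.
      Visit tulip.
    At plum: no right child.
    Visit plum.
  At pear: no right child.
  Visit pear.
At moss: go right to lily.
  At lily: go left to mint.
    At mint: no left child.
    At mint: go right to rose.
      At rose: no left child.
      At rose: go right to iris.
        At iris: no left child.
        At iris: go right to poppy.
          poppy is a leaf — visit poppy.
        Visit iris.
      Visit rose.
    Visit mint.
  At lily: no right child.
  Visit lily.
Visit moss.

elm, yew, tulip, plum, pear, poppy, iris, rose, mint, lily, moss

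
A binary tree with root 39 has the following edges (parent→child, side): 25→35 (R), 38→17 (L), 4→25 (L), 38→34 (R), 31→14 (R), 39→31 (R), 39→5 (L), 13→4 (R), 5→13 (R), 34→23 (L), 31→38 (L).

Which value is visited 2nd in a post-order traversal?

Post-order visits the left subtree, then the right subtree, then the node.
At 39: go left to 5.
  At 5: no left child.
  At 5: go right to 13.
    At 13: no left child.
    At 13: go right to 4.
      At 4: go left to 25.
        At 25: no left child.
        At 25: go right to 35.
          35 is a leaf — visit 35.
        Visit 25.
      At 4: no right child.
      Visit 4.
    Visit 13.
  Visit 5.
At 39: go right to 31.
  At 31: go left to 38.
    At 38: go left to 17.
      17 is a leaf — visit 17.
    At 38: go right to 34.
      At 34: go left to 23.
        23 is a leaf — visit 23.
      At 34: no right child.
      Visit 34.
    Visit 38.
  At 31: go right to 14.
    14 is a leaf — visit 14.
  Visit 31.
Visit 39.
Full post-order sequence: 35, 25, 4, 13, 5, 17, 23, 34, 38, 14, 31, 39.

25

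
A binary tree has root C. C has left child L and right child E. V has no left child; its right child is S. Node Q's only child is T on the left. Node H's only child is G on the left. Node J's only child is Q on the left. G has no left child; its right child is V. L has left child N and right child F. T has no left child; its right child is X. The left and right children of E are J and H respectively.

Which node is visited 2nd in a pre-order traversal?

L

Pre-order visits the node, then its left subtree, then its right subtree.
Visit C.
At C: go left to L.
  Visit L.
  At L: go left to N.
    N is a leaf — visit N.
  At L: go right to F.
    F is a leaf — visit F.
At C: go right to E.
  Visit E.
  At E: go left to J.
    Visit J.
    At J: go left to Q.
      Visit Q.
      At Q: go left to T.
        Visit T.
        At T: no left child.
        At T: go right to X.
          X is a leaf — visit X.
      At Q: no right child.
    At J: no right child.
  At E: go right to H.
    Visit H.
    At H: go left to G.
      Visit G.
      At G: no left child.
      At G: go right to V.
        Visit V.
        At V: no left child.
        At V: go right to S.
          S is a leaf — visit S.
    At H: no right child.
Full pre-order sequence: C, L, N, F, E, J, Q, T, X, H, G, V, S.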